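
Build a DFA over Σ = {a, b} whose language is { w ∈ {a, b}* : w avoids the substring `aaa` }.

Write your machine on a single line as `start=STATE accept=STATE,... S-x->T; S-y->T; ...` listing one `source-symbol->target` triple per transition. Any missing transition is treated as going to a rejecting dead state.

This is the complement of 'contains `aaa`'. Use the same substring-matching states — S0 through S3 holding how much of `aaa` has just been matched — but flip the accepting set: everything except the trap S3 accepts.
        a   b  
>* S0   S1  S0 
 * S1   S2  S0 
 * S2   S3  S0 
   S3   S3  S3 
(> = start, * = accepting)

start=S0; accept=S0,S1,S2; S0-a->S1; S0-b->S0; S1-a->S2; S1-b->S0; S2-a->S3; S2-b->S0; S3-a->S3; S3-b->S3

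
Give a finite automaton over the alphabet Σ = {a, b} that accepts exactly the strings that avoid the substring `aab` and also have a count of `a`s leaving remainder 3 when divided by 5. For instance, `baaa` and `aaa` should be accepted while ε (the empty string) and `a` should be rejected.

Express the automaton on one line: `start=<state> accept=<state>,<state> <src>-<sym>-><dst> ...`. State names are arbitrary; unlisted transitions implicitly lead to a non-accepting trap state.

Run two small machines in parallel and take their product. The first has 4 states tracking partial matches of the forbidden pattern `aab`; the second has 5 states tracking the count of `a`s modulo 5. A product state is a pair (one from each), accepting exactly when both do.
          a    b  
>  q0     q1   q0 
   q1     q2   q3 
   q2     q4   q5 
   q3     q6   q3 
 * q4     q7   q8 
   q5     q8   q5 
   q6     q4   q9 
   q7    q10  q11 
   q8    q11   q8 
   q9    q12   q9 
   q10   q13  q14 
   q11   q14  q11 
 * q12    q7  q15 
   q13    q2  q16 
   q14   q16  q14 
 * q15   q17  q15 
   q16    q5  q16 
   q17   q10  q18 
   q18   q19  q18 
   q19   q13   q0 
(> = start, * = accepting)

start=q0 accept=q4,q12,q15 q0-a->q1 q0-b->q0 q1-a->q2 q1-b->q3 q2-a->q4 q2-b->q5 q3-a->q6 q3-b->q3 q4-a->q7 q4-b->q8 q5-a->q8 q5-b->q5 q6-a->q4 q6-b->q9 q7-a->q10 q7-b->q11 q8-a->q11 q8-b->q8 q9-a->q12 q9-b->q9 q10-a->q13 q10-b->q14 q11-a->q14 q11-b->q11 q12-a->q7 q12-b->q15 q13-a->q2 q13-b->q16 q14-a->q16 q14-b->q14 q15-a->q17 q15-b->q15 q16-a->q5 q16-b->q16 q17-a->q10 q17-b->q18 q18-a->q19 q18-b->q18 q19-a->q13 q19-b->q0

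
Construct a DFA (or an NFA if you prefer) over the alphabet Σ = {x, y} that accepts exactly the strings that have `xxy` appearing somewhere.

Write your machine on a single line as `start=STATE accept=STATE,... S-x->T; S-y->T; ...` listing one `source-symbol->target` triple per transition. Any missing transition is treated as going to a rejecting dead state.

start=s0; accept=s3; s0-x->s1; s0-y->s0; s1-x->s2; s1-y->s0; s2-x->s2; s2-y->s3; s3-x->s3; s3-y->s3

States s0..s2 record the length of the longest prefix of `xxy` that matches the current input suffix. Reaching s3 means `xxy` has been seen, and we stay there forever. Accept from s3.
        x   y  
>  s0   s1  s0 
   s1   s2  s0 
   s2   s2  s3 
 * s3   s3  s3 
(> = start, * = accepting)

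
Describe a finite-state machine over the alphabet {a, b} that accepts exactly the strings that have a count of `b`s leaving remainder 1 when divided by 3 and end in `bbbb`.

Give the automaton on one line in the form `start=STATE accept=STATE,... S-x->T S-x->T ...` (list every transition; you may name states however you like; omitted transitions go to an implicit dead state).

start=q0 accept=q6 q0-a->q0 q0-b->q1 q1-a->q2 q1-b->q3 q2-a->q2 q2-b->q4 q3-a->q4 q3-b->q5 q4-a->q4 q4-b->q0 q5-a->q0 q5-b->q6 q6-a->q2 q6-b->q3

Run two small machines in parallel and take their product. One (3 states) tracks the count of `b`s modulo 3; the other (5 states) tracks how much of the suffix `bbbb` has currently been matched. Each combined state is a pair, one component from each; accept when both components accept. After merging equivalent states the machine shrinks.
A 7-state machine:
        a   b  
>  q0   q0  q1 
   q1   q2  q3 
   q2   q2  q4 
   q3   q4  q5 
   q4   q4  q0 
   q5   q0  q6 
 * q6   q2  q3 
(> = start, * = accepting)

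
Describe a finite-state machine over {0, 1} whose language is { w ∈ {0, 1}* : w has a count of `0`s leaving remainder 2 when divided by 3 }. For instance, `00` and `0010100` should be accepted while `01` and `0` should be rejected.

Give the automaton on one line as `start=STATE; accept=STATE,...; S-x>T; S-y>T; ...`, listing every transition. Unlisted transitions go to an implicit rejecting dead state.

start=q0; accept=q2; q0-0>q1; q0-1>q0; q1-0>q2; q1-1>q1; q2-0>q0; q2-1>q2

Keep the running count of `0`s modulo 3: each `0` advances along the cycle q0 → q1 → q2 → q0 while other symbols loop. Accept at q2.
        0   1  
>  q0   q1  q0 
   q1   q2  q1 
 * q2   q0  q2 
(> = start, * = accepting)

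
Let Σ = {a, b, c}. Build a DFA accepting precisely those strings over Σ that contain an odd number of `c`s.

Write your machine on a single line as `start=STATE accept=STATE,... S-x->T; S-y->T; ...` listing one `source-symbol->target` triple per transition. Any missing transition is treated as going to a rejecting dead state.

start=q0; accept=q1; q0-a->q0; q0-b->q0; q0-c->q1; q1-a->q1; q1-b->q1; q1-c->q0

The only thing that matters is how many `c`s have appeared, reduced mod 2. Use one state per residue: q0 for 0, …, q1 for 1. Reading `c` moves to the next residue; anything else stays put. q1 is accepting.
        a   b   c  
>  q0   q0  q0  q1 
 * q1   q1  q1  q0 
(> = start, * = accepting)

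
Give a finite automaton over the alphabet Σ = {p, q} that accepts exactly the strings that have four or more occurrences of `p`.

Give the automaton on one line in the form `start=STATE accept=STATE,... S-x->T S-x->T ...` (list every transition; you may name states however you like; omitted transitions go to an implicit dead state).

Count `p`s, saturating at 5: states A through E mean 0 through 4 `p`s seen; F means more than 4. Each `p` increments (capped at F); other symbols loop. Accept from {E, F}.
A 6-state machine:
       p  q 
>  A   B  A 
   B   C  B 
   C   D  C 
   D   E  D 
 * E   F  E 
 * F   F  F 
(> = start, * = accepting)

start=A accept=E,F A-p->B A-q->A B-p->C B-q->B C-p->D C-q->C D-p->E D-q->D E-p->F E-q->E F-p->F F-q->F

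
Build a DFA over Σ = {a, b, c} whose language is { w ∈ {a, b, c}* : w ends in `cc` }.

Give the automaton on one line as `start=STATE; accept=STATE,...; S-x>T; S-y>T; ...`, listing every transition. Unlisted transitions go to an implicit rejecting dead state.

start=S0; accept=S2; S0-a>S0; S0-b>S0; S0-c>S1; S1-a>S0; S1-b>S0; S1-c>S2; S2-a>S0; S2-b>S0; S2-c>S2

Let each state record the length of the longest suffix of the input read so far that is also a prefix of `cc`. S1 means the last symbol is `c`; S2 means the last 2 symbols are `cc`. Accept only at S2, where the string currently ends in `cc`.
A 3-state machine:
        a   b   c  
>  S0   S0  S0  S1 
   S1   S0  S0  S2 
 * S2   S0  S0  S2 
(> = start, * = accepting)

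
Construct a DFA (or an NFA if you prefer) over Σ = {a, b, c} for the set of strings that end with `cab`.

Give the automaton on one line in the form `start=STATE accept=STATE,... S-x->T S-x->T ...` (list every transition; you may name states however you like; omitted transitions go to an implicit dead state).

start=S0 accept=S3 S0-a->S0 S0-b->S0 S0-c->S1 S1-a->S2 S1-b->S0 S1-c->S1 S2-a->S0 S2-b->S3 S2-c->S1 S3-a->S0 S3-b->S0 S3-c->S1

Let each state record the length of the longest suffix of the input read so far that is also a prefix of `cab`. S1 means the last symbol is `c`; S2 means the last 2 symbols are `ca`; S3 means the last 3 symbols are `cab`. Accept only at S3, where the string currently ends in `cab`.
A 4-state machine:
        a   b   c  
>  S0   S0  S0  S1 
   S1   S2  S0  S1 
   S2   S0  S3  S1 
 * S3   S0  S0  S1 
(> = start, * = accepting)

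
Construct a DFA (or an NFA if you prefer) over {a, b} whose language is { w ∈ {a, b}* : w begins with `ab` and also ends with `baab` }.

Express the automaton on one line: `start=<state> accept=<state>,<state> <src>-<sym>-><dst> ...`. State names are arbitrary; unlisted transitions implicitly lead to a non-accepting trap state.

start=q0 accept=q7 q0-a->q1 q0-b->q2 q1-a->q2 q1-b->q3 q2-a->q2 q2-b->q2 q3-a->q4 q3-b->q3 q4-a->q5 q4-b->q3 q5-a->q6 q5-b->q7 q6-a->q6 q6-b->q3 q7-a->q4 q7-b->q3

Handle the two conditions separately and then intersect. One (4 states) tracks whether the input so far still matches the prefix `ab`; the other (5 states) tracks how much of the suffix `baab` has currently been matched. Each combined state is a pair, one component from each; accept when both components accept. Equivalent product states are then merged.
An 8-state machine:
        a   b  
>  q0   q1  q2 
   q1   q2  q3 
   q2   q2  q2 
   q3   q4  q3 
   q4   q5  q3 
   q5   q6  q7 
   q6   q6  q3 
 * q7   q4  q3 
(> = start, * = accepting)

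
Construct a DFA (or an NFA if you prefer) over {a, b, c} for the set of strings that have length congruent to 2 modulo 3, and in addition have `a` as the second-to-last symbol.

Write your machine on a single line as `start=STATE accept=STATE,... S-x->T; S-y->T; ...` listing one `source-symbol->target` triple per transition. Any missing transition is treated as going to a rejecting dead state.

Run two small machines in parallel and take their product. One (3 states) tracks the input length modulo 3; the other (13 states) tracks the last 2 symbols read. Each combined state is a pair, one component from each; accept when both components accept. Equivalent product states are then merged.
5 states suffice.
        a   b   c  
>  S0   S1  S2  S2 
   S1   S3  S3  S3 
   S2   S4  S4  S4 
 * S3   S0  S0  S0 
   S4   S0  S0  S0 
(> = start, * = accepting)

start=S0; accept=S3; S0-a->S1; S0-b->S2; S0-c->S2; S1-a->S3; S1-b->S3; S1-c->S3; S2-a->S4; S2-b->S4; S2-c->S4; S3-a->S0; S3-b->S0; S3-c->S0; S4-a->S0; S4-b->S0; S4-c->S0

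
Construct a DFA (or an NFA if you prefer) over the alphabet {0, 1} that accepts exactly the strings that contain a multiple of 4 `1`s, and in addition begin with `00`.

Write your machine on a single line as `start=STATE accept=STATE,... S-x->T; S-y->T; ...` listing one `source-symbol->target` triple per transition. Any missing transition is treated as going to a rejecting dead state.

Handle the two conditions separately and then intersect. One (4 states) tracks the count of `1`s modulo 4; the other (4 states) tracks whether the input so far still matches the prefix `00`. Each combined state is a pair, one component from each; accept when both components accept. Equivalent product states are then merged.
With 7 states:
        0   1  
>  S0   S1  S2 
   S1   S3  S2 
   S2   S2  S2 
 * S3   S3  S4 
   S4   S4  S5 
   S5   S5  S6 
   S6   S6  S3 
(> = start, * = accepting)

start=S0; accept=S3; S0-0->S1; S0-1->S2; S1-0->S3; S1-1->S2; S2-0->S2; S2-1->S2; S3-0->S3; S3-1->S4; S4-0->S4; S4-1->S5; S5-0->S5; S5-1->S6; S6-0->S6; S6-1->S3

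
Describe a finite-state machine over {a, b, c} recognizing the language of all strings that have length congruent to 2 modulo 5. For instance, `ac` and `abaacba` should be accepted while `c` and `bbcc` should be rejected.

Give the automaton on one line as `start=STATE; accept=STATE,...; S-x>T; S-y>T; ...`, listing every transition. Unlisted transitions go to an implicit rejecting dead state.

Count input length modulo 5: every symbol advances one step around the cycle q0 → q1 → q2 → q3 → q4 → q0. Accept at q2.
5 states suffice.
        a   b   c  
>  q0   q1  q1  q1 
   q1   q2  q2  q2 
 * q2   q3  q3  q3 
   q3   q4  q4  q4 
   q4   q0  q0  q0 
(> = start, * = accepting)

start=q0; accept=q2; q0-a>q1; q0-b>q1; q0-c>q1; q1-a>q2; q1-b>q2; q1-c>q2; q2-a>q3; q2-b>q3; q2-c>q3; q3-a>q4; q3-b>q4; q3-c>q4; q4-a>q0; q4-b>q0; q4-c>q0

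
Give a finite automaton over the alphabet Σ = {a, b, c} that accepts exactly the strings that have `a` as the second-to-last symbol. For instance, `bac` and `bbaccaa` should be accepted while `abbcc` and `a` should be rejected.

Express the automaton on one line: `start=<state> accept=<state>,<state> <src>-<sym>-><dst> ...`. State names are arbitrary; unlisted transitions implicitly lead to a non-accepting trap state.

A DFA must remember the last 2 symbols (since which symbol is second-to-last isn't known until the input ends). Use one state per possible window of the last ≤2 symbols; accept from those whose window starts with `a`.
          a    b    c  
>  s0     s1   s2   s3 
   s1     s4   s5   s6 
   s2     s7   s8   s9 
   s3    s10  s11  s12 
 * s4     s4   s5   s6 
 * s5     s7   s8   s9 
 * s6    s10  s11  s12 
   s7     s4   s5   s6 
   s8     s7   s8   s9 
   s9    s10  s11  s12 
   s10    s4   s5   s6 
   s11    s7   s8   s9 
   s12   s10  s11  s12 
(> = start, * = accepting)

start=s0 accept=s4,s5,s6 s0-a->s1 s0-b->s2 s0-c->s3 s1-a->s4 s1-b->s5 s1-c->s6 s2-a->s7 s2-b->s8 s2-c->s9 s3-a->s10 s3-b->s11 s3-c->s12 s4-a->s4 s4-b->s5 s4-c->s6 s5-a->s7 s5-b->s8 s5-c->s9 s6-a->s10 s6-b->s11 s6-c->s12 s7-a->s4 s7-b->s5 s7-c->s6 s8-a->s7 s8-b->s8 s8-c->s9 s9-a->s10 s9-b->s11 s9-c->s12 s10-a->s4 s10-b->s5 s10-c->s6 s11-a->s7 s11-b->s8 s11-c->s9 s12-a->s10 s12-b->s11 s12-c->s12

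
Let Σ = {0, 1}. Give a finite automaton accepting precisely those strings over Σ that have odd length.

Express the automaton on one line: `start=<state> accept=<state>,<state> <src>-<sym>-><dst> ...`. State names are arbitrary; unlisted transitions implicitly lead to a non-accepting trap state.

start=A accept=B A-0->B A-1->B B-0->A B-1->A

Only the length mod 2 matters, so use a 2-cycle: from any state, every input symbol moves to the next state, wrapping B back to A. Mark B accepting.
With 2 states:
       0  1 
>  A   B  B 
 * B   A  A 
(> = start, * = accepting)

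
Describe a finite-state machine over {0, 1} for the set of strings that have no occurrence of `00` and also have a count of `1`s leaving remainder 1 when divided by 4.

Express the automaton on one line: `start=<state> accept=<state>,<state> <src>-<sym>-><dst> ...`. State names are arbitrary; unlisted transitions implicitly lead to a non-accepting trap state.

start=S0 accept=S2,S4 S0-0->S1 S0-1->S2 S1-0->S3 S1-1->S2 S2-0->S4 S2-1->S5 S3-0->S3 S3-1->S3 S4-0->S3 S4-1->S5 S5-0->S6 S5-1->S7 S6-0->S3 S6-1->S7 S7-0->S8 S7-1->S0 S8-0->S3 S8-1->S0

Build one automaton per condition and run them in lockstep. The first has 3 states tracking partial matches of the forbidden pattern `00`; the second has 4 states tracking the count of `1`s modulo 4. A product state is a pair (one from each), accepting exactly when both do. Equivalent product states are then merged.
9 states suffice.
        0   1  
>  S0   S1  S2 
   S1   S3  S2 
 * S2   S4  S5 
   S3   S3  S3 
 * S4   S3  S5 
   S5   S6  S7 
   S6   S3  S7 
   S7   S8  S0 
   S8   S3  S0 
(> = start, * = accepting)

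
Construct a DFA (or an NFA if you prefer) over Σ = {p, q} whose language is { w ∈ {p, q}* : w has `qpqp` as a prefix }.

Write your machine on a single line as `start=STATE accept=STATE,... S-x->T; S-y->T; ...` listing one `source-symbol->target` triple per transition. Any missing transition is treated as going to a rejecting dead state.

start=s0; accept=s4; s0-p->s5; s0-q->s1; s1-p->s2; s1-q->s5; s2-p->s5; s2-q->s3; s3-p->s4; s3-q->s5; s4-p->s4; s4-q->s4; s5-p->s5; s5-q->s5

Check the first 4 symbols one by one: s0 through s3 record how many have matched `qpqp` so far; any wrong symbol goes to the dead state s5. After all 4 match we enter the accepting sink s4.
        p   q  
>  s0   s5  s1 
   s1   s2  s5 
   s2   s5  s3 
   s3   s4  s5 
 * s4   s4  s4 
   s5   s5  s5 
(> = start, * = accepting)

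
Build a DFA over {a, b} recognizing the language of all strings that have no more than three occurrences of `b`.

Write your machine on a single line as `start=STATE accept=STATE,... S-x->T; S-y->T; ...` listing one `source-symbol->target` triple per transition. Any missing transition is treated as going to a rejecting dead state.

start=s0; accept=s0,s1,s2,s3; s0-a->s0; s0-b->s1; s1-a->s1; s1-b->s2; s2-a->s2; s2-b->s3; s3-a->s3; s3-b->s4; s4-a->s4; s4-b->s4

Count `b`s, saturating at 4: states s0 through s3 mean 0 through 3 `b`s seen; s4 means more than 3. Each `b` increments (capped at s4); other symbols loop. Accept from {s0, s1, s2, s3}.
        a   b  
>* s0   s0  s1 
 * s1   s1  s2 
 * s2   s2  s3 
 * s3   s3  s4 
   s4   s4  s4 
(> = start, * = accepting)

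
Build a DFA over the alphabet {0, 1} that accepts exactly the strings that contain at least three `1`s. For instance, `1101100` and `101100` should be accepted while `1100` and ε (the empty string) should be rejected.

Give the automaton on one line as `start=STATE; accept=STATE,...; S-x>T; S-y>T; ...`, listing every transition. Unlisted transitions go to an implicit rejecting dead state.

start=S0; accept=S3,S4; S0-0>S0; S0-1>S1; S1-0>S1; S1-1>S2; S2-0>S2; S2-1>S3; S3-0>S3; S3-1>S4; S4-0>S4; S4-1>S4

Count `1`s, saturating at 4: states S0 through S3 mean 0 through 3 `1`s seen; S4 means more than 3. Each `1` increments (capped at S4); other symbols loop. Accept from {S3, S4}.
With 5 states:
        0   1  
>  S0   S0  S1 
   S1   S1  S2 
   S2   S2  S3 
 * S3   S3  S4 
 * S4   S4  S4 
(> = start, * = accepting)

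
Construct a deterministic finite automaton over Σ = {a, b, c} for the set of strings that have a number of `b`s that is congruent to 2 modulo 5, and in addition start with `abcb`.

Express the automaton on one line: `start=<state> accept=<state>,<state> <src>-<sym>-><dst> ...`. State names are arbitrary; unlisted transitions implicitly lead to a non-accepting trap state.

start=S0 accept=S5 S0-a->S1 S0-b->S2 S0-c->S2 S1-a->S2 S1-b->S3 S1-c->S2 S2-a->S2 S2-b->S2 S2-c->S2 S3-a->S2 S3-b->S2 S3-c->S4 S4-a->S2 S4-b->S5 S4-c->S2 S5-a->S5 S5-b->S6 S5-c->S5 S6-a->S6 S6-b->S7 S6-c->S6 S7-a->S7 S7-b->S8 S7-c->S7 S8-a->S8 S8-b->S9 S8-c->S8 S9-a->S9 S9-b->S5 S9-c->S9

Handle the two conditions separately and then intersect. One (5 states) tracks the count of `b`s modulo 5; the other (6 states) tracks whether the input so far still matches the prefix `abcb`. Each combined state is a pair, one component from each; accept when both components accept. Equivalent product states are then merged.
A 10-state machine:
        a   b   c  
>  S0   S1  S2  S2 
   S1   S2  S3  S2 
   S2   S2  S2  S2 
   S3   S2  S2  S4 
   S4   S2  S5  S2 
 * S5   S5  S6  S5 
   S6   S6  S7  S6 
   S7   S7  S8  S7 
   S8   S8  S9  S8 
   S9   S9  S5  S9 
(> = start, * = accepting)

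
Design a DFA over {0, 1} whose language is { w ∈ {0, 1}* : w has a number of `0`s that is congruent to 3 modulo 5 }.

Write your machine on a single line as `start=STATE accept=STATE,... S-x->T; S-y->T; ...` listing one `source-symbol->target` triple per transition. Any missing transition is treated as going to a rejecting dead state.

start=s0; accept=s3; s0-0->s1; s0-1->s0; s1-0->s2; s1-1->s1; s2-0->s3; s2-1->s2; s3-0->s4; s3-1->s3; s4-0->s0; s4-1->s4

Keep the running count of `0`s modulo 5: each `0` advances along the cycle s0 → s1 → s2 → s3 → s4 → s0 while other symbols loop. Accept at s3.
        0   1  
>  s0   s1  s0 
   s1   s2  s1 
   s2   s3  s2 
 * s3   s4  s3 
   s4   s0  s4 
(> = start, * = accepting)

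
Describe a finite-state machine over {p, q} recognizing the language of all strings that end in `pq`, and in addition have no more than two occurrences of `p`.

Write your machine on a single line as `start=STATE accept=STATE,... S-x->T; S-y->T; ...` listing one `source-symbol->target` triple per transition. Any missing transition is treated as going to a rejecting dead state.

start=A; accept=D,F; A-p->B; A-q->A; B-p->C; B-q->D; C-p->E; C-q->F; D-p->C; D-q->G; E-p->E; E-q->H; F-p->E; F-q->I; G-p->C; G-q->G; H-p->E; H-q->J; I-p->E; I-q->I; J-p->E; J-q->J

Build one automaton per condition and run them in lockstep. One (3 states) tracks how much of the suffix `pq` has currently been matched; the other (4 states) tracks the count of `p`s, saturating at 3. Each combined state is a pair, one component from each; accept when both components accept.
A 10-state machine:
       p  q 
>  A   B  A 
   B   C  D 
   C   E  F 
 * D   C  G 
   E   E  H 
 * F   E  I 
   G   C  G 
   H   E  J 
   I   E  I 
   J   E  J 
(> = start, * = accepting)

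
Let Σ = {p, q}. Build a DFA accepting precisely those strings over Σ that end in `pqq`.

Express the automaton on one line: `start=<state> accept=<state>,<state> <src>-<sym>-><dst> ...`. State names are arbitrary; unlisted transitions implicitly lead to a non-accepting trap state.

Let each state record the length of the longest suffix of the input read so far that is also a prefix of `pqq`. S1 means the last symbol is `p`; S2 means the last 2 symbols are `pq`; S3 means the last 3 symbols are `pqq`. Accept only at S3, where the string currently ends in `pqq`.
        p   q  
>  S0   S1  S0 
   S1   S1  S2 
   S2   S1  S3 
 * S3   S1  S0 
(> = start, * = accepting)

start=S0 accept=S3 S0-p->S1 S0-q->S0 S1-p->S1 S1-q->S2 S2-p->S1 S2-q->S3 S3-p->S1 S3-q->S0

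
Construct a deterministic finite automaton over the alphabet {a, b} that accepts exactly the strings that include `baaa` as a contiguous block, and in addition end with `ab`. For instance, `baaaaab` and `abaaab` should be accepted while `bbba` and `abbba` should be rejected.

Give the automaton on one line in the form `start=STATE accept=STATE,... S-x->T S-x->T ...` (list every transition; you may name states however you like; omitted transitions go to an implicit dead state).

start=q0 accept=q5 q0-a->q0 q0-b->q1 q1-a->q2 q1-b->q1 q2-a->q3 q2-b->q1 q3-a->q4 q3-b->q1 q4-a->q4 q4-b->q5 q5-a->q4 q5-b->q6 q6-a->q4 q6-b->q6

Handle the two conditions separately and then intersect. One (5 states) tracks whether and how much of `baaa` has been seen; the other (3 states) tracks how much of the suffix `ab` has currently been matched. Each combined state is a pair, one component from each; accept when both components accept. After merging equivalent states the machine shrinks.
A 7-state machine:
        a   b  
>  q0   q0  q1 
   q1   q2  q1 
   q2   q3  q1 
   q3   q4  q1 
   q4   q4  q5 
 * q5   q4  q6 
   q6   q4  q6 
(> = start, * = accepting)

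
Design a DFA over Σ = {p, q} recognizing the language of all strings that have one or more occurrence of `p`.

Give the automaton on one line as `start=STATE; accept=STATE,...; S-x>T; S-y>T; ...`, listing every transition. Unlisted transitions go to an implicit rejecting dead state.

start=S0; accept=S1,S2; S0-p>S1; S0-q>S0; S1-p>S2; S1-q>S1; S2-p>S2; S2-q>S2

Only the number of `p`s matters, and only up to 2. Make a chain S0 → S1 → S2 advanced by each `p` (with S2 absorbing); every other symbol self-loops. The accepting set is {S1, S2}.
With 3 states:
        p   q  
>  S0   S1  S0 
 * S1   S2  S1 
 * S2   S2  S2 
(> = start, * = accepting)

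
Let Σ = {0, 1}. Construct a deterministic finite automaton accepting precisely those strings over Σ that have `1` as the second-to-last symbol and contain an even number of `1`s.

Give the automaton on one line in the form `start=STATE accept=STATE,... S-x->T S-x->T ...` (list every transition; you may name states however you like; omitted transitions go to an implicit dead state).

Build one automaton per condition and run them in lockstep. The first has 7 states tracking the last 2 symbols read; the second has 2 states tracking the count of `1`s modulo 2. A product state is a pair (one from each), accepting exactly when both do.
11 states suffice.
          0    1  
>  S0     S1   S2 
   S1     S3   S4 
   S2     S5   S6 
   S3     S3   S4 
   S4     S5   S6 
   S5     S7   S8 
 * S6     S9  S10 
   S7     S7   S8 
   S8     S9  S10 
 * S9     S3   S4 
   S10    S5   S6 
(> = start, * = accepting)

start=S0 accept=S6,S9 S0-0->S1 S0-1->S2 S1-0->S3 S1-1->S4 S2-0->S5 S2-1->S6 S3-0->S3 S3-1->S4 S4-0->S5 S4-1->S6 S5-0->S7 S5-1->S8 S6-0->S9 S6-1->S10 S7-0->S7 S7-1->S8 S8-0->S9 S8-1->S10 S9-0->S3 S9-1->S4 S10-0->S5 S10-1->S6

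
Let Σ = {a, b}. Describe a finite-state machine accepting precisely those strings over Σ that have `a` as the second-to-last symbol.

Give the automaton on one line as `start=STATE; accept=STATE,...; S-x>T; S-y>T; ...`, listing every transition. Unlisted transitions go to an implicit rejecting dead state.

Because acceptance depends on a position counted from the end, the machine has to buffer the most recent 2 symbols. Make each state the string of the last up-to-2 symbols read; on input `x` shift the window left and append `x`. Accept when the buffered window has length 2 and begins with `a`.
With 7 states:
        a   b  
>  S0   S1  S2 
   S1   S3  S4 
   S2   S5  S6 
 * S3   S3  S4 
 * S4   S5  S6 
   S5   S3  S4 
   S6   S5  S6 
(> = start, * = accepting)

start=S0; accept=S3,S4; S0-a>S1; S0-b>S2; S1-a>S3; S1-b>S4; S2-a>S5; S2-b>S6; S3-a>S3; S3-b>S4; S4-a>S5; S4-b>S6; S5-a>S3; S5-b>S4; S6-a>S5; S6-b>S6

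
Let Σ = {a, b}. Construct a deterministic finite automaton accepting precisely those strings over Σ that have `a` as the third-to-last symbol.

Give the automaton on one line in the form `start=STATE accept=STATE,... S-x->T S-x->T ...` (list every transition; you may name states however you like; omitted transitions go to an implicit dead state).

start=S0 accept=S7,S8,S9,S10 S0-a->S1 S0-b->S2 S1-a->S3 S1-b->S4 S2-a->S5 S2-b->S6 S3-a->S7 S3-b->S8 S4-a->S9 S4-b->S10 S5-a->S11 S5-b->S12 S6-a->S13 S6-b->S14 S7-a->S7 S7-b->S8 S8-a->S9 S8-b->S10 S9-a->S11 S9-b->S12 S10-a->S13 S10-b->S14 S11-a->S7 S11-b->S8 S12-a->S9 S12-b->S10 S13-a->S11 S13-b->S12 S14-a->S13 S14-b->S14

A DFA must remember the last 3 symbols (since which symbol is third-to-last isn't known until the input ends). Use one state per possible window of the last ≤3 symbols; accept from those whose window starts with `a`.
A 15-state machine:
          a    b  
>  S0     S1   S2 
   S1     S3   S4 
   S2     S5   S6 
   S3     S7   S8 
   S4     S9  S10 
   S5    S11  S12 
   S6    S13  S14 
 * S7     S7   S8 
 * S8     S9  S10 
 * S9    S11  S12 
 * S10   S13  S14 
   S11    S7   S8 
   S12    S9  S10 
   S13   S11  S12 
   S14   S13  S14 
(> = start, * = accepting)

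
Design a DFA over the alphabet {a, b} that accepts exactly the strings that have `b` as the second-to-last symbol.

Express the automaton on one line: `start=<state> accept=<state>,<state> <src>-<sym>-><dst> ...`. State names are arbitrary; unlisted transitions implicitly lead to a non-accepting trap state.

Because acceptance depends on a position counted from the end, the machine has to buffer the most recent 2 symbols. Make each state the string of the last up-to-2 symbols read; on input `x` shift the window left and append `x`. Accept when the buffered window has length 2 and begins with `b`.
7 states suffice.
        a   b  
>  q0   q1  q2 
   q1   q3  q4 
   q2   q5  q6 
   q3   q3  q4 
   q4   q5  q6 
 * q5   q3  q4 
 * q6   q5  q6 
(> = start, * = accepting)

start=q0 accept=q5,q6 q0-a->q1 q0-b->q2 q1-a->q3 q1-b->q4 q2-a->q5 q2-b->q6 q3-a->q3 q3-b->q4 q4-a->q5 q4-b->q6 q5-a->q3 q5-b->q4 q6-a->q5 q6-b->q6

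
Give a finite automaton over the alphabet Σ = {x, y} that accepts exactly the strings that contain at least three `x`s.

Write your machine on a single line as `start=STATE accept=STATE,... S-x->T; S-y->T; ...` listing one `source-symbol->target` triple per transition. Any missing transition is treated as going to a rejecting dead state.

Count `x`s, saturating at 4: states q0 through q3 mean 0 through 3 `x`s seen; q4 means more than 3. Each `x` increments (capped at q4); other symbols loop. Accept from {q3, q4}.
With 5 states:
        x   y  
>  q0   q1  q0 
   q1   q2  q1 
   q2   q3  q2 
 * q3   q4  q3 
 * q4   q4  q4 
(> = start, * = accepting)

start=q0; accept=q3,q4; q0-x->q1; q0-y->q0; q1-x->q2; q1-y->q1; q2-x->q3; q2-y->q2; q3-x->q4; q3-y->q3; q4-x->q4; q4-y->q4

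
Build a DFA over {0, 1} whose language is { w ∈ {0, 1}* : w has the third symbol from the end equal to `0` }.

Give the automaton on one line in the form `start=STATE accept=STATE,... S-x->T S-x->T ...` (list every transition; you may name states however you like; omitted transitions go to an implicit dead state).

start=A accept=H,I,J,K A-0->B A-1->C B-0->D B-1->E C-0->F C-1->G D-0->H D-1->I E-0->J E-1->K F-0->L F-1->M G-0->N G-1->O H-0->H H-1->I I-0->J I-1->K J-0->L J-1->M K-0->N K-1->O L-0->H L-1->I M-0->J M-1->K N-0->L N-1->M O-0->N O-1->O

Because acceptance depends on a position counted from the end, the machine has to buffer the most recent 3 symbols. Make each state the string of the last up-to-3 symbols read; on input `x` shift the window left and append `x`. Accept when the buffered window has length 3 and begins with `0`.
15 states suffice.
       0  1 
>  A   B  C 
   B   D  E 
   C   F  G 
   D   H  I 
   E   J  K 
   F   L  M 
   G   N  O 
 * H   H  I 
 * I   J  K 
 * J   L  M 
 * K   N  O 
   L   H  I 
   M   J  K 
   N   L  M 
   O   N  O 
(> = start, * = accepting)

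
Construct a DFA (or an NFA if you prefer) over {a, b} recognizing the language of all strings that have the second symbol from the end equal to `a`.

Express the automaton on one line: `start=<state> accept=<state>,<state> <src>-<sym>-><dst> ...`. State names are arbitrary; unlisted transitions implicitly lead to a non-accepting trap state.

A DFA must remember the last 2 symbols (since which symbol is second-to-last isn't known until the input ends). Use one state per possible window of the last ≤2 symbols; accept from those whose window starts with `a`.
With 7 states:
        a   b  
>  q0   q1  q2 
   q1   q3  q4 
   q2   q5  q6 
 * q3   q3  q4 
 * q4   q5  q6 
   q5   q3  q4 
   q6   q5  q6 
(> = start, * = accepting)

start=q0 accept=q3,q4 q0-a->q1 q0-b->q2 q1-a->q3 q1-b->q4 q2-a->q5 q2-b->q6 q3-a->q3 q3-b->q4 q4-a->q5 q4-b->q6 q5-a->q3 q5-b->q4 q6-a->q5 q6-b->q6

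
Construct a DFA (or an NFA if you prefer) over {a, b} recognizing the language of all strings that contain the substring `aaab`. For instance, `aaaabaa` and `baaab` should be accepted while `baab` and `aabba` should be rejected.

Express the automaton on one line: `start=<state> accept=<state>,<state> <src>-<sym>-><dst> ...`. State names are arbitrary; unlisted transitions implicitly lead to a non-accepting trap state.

States q0..q3 record the length of the longest prefix of `aaab` that matches the current input suffix. Reaching q4 means `aaab` has been seen, and we stay there forever. Accept from q4.
With 5 states:
        a   b  
>  q0   q1  q0 
   q1   q2  q0 
   q2   q3  q0 
   q3   q3  q4 
 * q4   q4  q4 
(> = start, * = accepting)

start=q0 accept=q4 q0-a->q1 q0-b->q0 q1-a->q2 q1-b->q0 q2-a->q3 q2-b->q0 q3-a->q3 q3-b->q4 q4-a->q4 q4-b->q4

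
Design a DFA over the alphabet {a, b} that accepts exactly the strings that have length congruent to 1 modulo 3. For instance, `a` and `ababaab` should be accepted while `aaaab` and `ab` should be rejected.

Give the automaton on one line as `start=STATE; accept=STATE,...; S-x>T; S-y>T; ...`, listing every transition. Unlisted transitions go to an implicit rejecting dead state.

start=q0; accept=q1; q0-a>q1; q0-b>q1; q1-a>q2; q1-b>q2; q2-a>q0; q2-b>q0

Only the length mod 3 matters, so use a 3-cycle: from any state, every input symbol moves to the next state, wrapping q2 back to q0. Mark q1 accepting.
        a   b  
>  q0   q1  q1 
 * q1   q2  q2 
   q2   q0  q0 
(> = start, * = accepting)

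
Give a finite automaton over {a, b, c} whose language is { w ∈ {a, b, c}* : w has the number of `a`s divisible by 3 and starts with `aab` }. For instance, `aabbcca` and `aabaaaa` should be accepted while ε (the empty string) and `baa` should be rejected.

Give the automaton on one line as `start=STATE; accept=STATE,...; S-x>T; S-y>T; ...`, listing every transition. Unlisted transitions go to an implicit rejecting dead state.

Handle the two conditions separately and then intersect. The first has 3 states tracking the count of `a`s modulo 3; the second has 5 states tracking whether the input so far still matches the prefix `aab`. A product state is a pair (one from each), accepting exactly when both do. After merging equivalent states the machine shrinks.
7 states suffice.
        a   b   c  
>  S0   S1  S2  S2 
   S1   S3  S2  S2 
   S2   S2  S2  S2 
   S3   S2  S4  S2 
   S4   S5  S4  S4 
 * S5   S6  S5  S5 
   S6   S4  S6  S6 
(> = start, * = accepting)

start=S0; accept=S5; S0-a>S1; S0-b>S2; S0-c>S2; S1-a>S3; S1-b>S2; S1-c>S2; S2-a>S2; S2-b>S2; S2-c>S2; S3-a>S2; S3-b>S4; S3-c>S2; S4-a>S5; S4-b>S4; S4-c>S4; S5-a>S6; S5-b>S5; S5-c>S5; S6-a>S4; S6-b>S6; S6-c>S6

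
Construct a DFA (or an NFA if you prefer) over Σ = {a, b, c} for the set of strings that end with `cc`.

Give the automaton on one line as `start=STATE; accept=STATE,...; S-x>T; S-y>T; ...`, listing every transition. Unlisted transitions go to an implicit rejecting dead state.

start=s0; accept=s2; s0-a>s0; s0-b>s0; s0-c>s1; s1-a>s0; s1-b>s0; s1-c>s2; s2-a>s0; s2-b>s0; s2-c>s2

Let each state record the length of the longest suffix of the input read so far that is also a prefix of `cc`. s1 means the last symbol is `c`; s2 means the last 2 symbols are `cc`. Accept only at s2, where the string currently ends in `cc`.
        a   b   c  
>  s0   s0  s0  s1 
   s1   s0  s0  s2 
 * s2   s0  s0  s2 
(> = start, * = accepting)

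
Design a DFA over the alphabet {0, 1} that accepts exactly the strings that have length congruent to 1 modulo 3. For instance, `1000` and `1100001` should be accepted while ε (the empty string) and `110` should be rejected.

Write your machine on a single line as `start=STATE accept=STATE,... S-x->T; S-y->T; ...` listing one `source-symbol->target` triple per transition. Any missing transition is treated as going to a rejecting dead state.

Only the length mod 3 matters, so use a 3-cycle: from any state, every input symbol moves to the next state, wrapping C back to A. Mark B accepting.
       0  1 
>  A   B  B 
 * B   C  C 
   C   A  A 
(> = start, * = accepting)

start=A; accept=B; A-0->B; A-1->B; B-0->C; B-1->C; C-0->A; C-1->A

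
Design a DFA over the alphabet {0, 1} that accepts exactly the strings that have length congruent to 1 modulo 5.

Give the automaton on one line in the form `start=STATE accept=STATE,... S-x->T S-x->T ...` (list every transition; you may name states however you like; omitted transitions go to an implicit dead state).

Only the length mod 5 matters, so use a 5-cycle: from any state, every input symbol moves to the next state, wrapping q4 back to q0. Mark q1 accepting.
        0   1  
>  q0   q1  q1 
 * q1   q2  q2 
   q2   q3  q3 
   q3   q4  q4 
   q4   q0  q0 
(> = start, * = accepting)

start=q0 accept=q1 q0-0->q1 q0-1->q1 q1-0->q2 q1-1->q2 q2-0->q3 q2-1->q3 q3-0->q4 q3-1->q4 q4-0->q0 q4-1->q0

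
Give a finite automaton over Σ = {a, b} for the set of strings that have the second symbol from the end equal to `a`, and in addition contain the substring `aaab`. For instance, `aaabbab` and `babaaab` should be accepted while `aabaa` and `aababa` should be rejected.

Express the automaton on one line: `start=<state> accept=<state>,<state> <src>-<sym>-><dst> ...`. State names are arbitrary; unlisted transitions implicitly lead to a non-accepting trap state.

start=q0 accept=q4,q7 q0-a->q1 q0-b->q0 q1-a->q2 q1-b->q0 q2-a->q3 q2-b->q0 q3-a->q3 q3-b->q4 q4-a->q5 q4-b->q6 q5-a->q7 q5-b->q4 q6-a->q5 q6-b->q6 q7-a->q7 q7-b->q4

Run two small machines in parallel and take their product. The first has 7 states tracking the last 2 symbols read; the second has 5 states tracking whether and how much of `aaab` has been seen. A product state is a pair (one from each), accepting exactly when both do. Minimizing collapses redundant product states.
8 states suffice.
        a   b  
>  q0   q1  q0 
   q1   q2  q0 
   q2   q3  q0 
   q3   q3  q4 
 * q4   q5  q6 
   q5   q7  q4 
   q6   q5  q6 
 * q7   q7  q4 
(> = start, * = accepting)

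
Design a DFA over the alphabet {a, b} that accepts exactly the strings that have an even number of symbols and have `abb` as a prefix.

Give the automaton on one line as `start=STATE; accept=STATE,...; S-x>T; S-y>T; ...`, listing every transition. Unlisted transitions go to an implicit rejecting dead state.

Handle the two conditions separately and then intersect. One (2 states) tracks the input length modulo 2; the other (5 states) tracks whether the input so far still matches the prefix `abb`. Each combined state is a pair, one component from each; accept when both components accept. Equivalent product states are then merged.
With 6 states:
        a   b  
>  q0   q1  q2 
   q1   q2  q3 
   q2   q2  q2 
   q3   q2  q4 
   q4   q5  q5 
 * q5   q4  q4 
(> = start, * = accepting)

start=q0; accept=q5; q0-a>q1; q0-b>q2; q1-a>q2; q1-b>q3; q2-a>q2; q2-b>q2; q3-a>q2; q3-b>q4; q4-a>q5; q4-b>q5; q5-a>q4; q5-b>q4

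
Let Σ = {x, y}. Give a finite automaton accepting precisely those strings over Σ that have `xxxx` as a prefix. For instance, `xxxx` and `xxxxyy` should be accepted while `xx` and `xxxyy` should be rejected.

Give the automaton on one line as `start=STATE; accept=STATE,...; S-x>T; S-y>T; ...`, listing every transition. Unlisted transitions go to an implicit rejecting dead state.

start=s0; accept=s4; s0-x>s1; s0-y>s5; s1-x>s2; s1-y>s5; s2-x>s3; s2-y>s5; s3-x>s4; s3-y>s5; s4-x>s4; s4-y>s4; s5-x>s5; s5-y>s5

Check the first 4 symbols one by one: s0 through s3 record how many have matched `xxxx` so far; any wrong symbol goes to the dead state s5. After all 4 match we enter the accepting sink s4.
6 states suffice.
        x   y  
>  s0   s1  s5 
   s1   s2  s5 
   s2   s3  s5 
   s3   s4  s5 
 * s4   s4  s4 
   s5   s5  s5 
(> = start, * = accepting)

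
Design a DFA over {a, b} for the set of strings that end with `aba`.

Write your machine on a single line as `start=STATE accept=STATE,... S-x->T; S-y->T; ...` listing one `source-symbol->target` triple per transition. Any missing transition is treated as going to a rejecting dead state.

Remember how much of `aba` the current input suffix matches. State q0 means no match yet; q1 means the last symbol is `a`; q2 means the last 2 symbols are `ab`; q3 means the last 3 symbols are `aba`. Only q3 accepts. On a mismatch, fall back to the longest proper suffix that is still a prefix of `aba`.
        a   b  
>  q0   q1  q0 
   q1   q1  q2 
   q2   q3  q0 
 * q3   q1  q2 
(> = start, * = accepting)

start=q0; accept=q3; q0-a->q1; q0-b->q0; q1-a->q1; q1-b->q2; q2-a->q3; q2-b->q0; q3-a->q1; q3-b->q2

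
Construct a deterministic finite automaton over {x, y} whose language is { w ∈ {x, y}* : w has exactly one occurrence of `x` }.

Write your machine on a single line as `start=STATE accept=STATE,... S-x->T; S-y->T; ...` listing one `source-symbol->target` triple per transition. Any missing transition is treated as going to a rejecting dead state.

Count `x`s, saturating at 2: state S0 means no `x` yet, S1 means one `x` seen, S2 means more than one. Each `x` increments (capped at S2); other symbols loop. Accept from {S1}.
With 3 states:
        x   y  
>  S0   S1  S0 
 * S1   S2  S1 
   S2   S2  S2 
(> = start, * = accepting)

start=S0; accept=S1; S0-x->S1; S0-y->S0; S1-x->S2; S1-y->S1; S2-x->S2; S2-y->S2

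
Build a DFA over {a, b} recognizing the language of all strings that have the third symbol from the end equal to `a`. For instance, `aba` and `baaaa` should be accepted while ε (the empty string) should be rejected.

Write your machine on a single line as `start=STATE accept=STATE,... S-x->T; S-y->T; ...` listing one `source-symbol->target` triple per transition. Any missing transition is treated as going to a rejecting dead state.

start=S0; accept=S7,S8,S9,S10; S0-a->S1; S0-b->S2; S1-a->S3; S1-b->S4; S2-a->S5; S2-b->S6; S3-a->S7; S3-b->S8; S4-a->S9; S4-b->S10; S5-a->S11; S5-b->S12; S6-a->S13; S6-b->S14; S7-a->S7; S7-b->S8; S8-a->S9; S8-b->S10; S9-a->S11; S9-b->S12; S10-a->S13; S10-b->S14; S11-a->S7; S11-b->S8; S12-a->S9; S12-b->S10; S13-a->S11; S13-b->S12; S14-a->S13; S14-b->S14

Because acceptance depends on a position counted from the end, the machine has to buffer the most recent 3 symbols. Make each state the string of the last up-to-3 symbols read; on input `x` shift the window left and append `x`. Accept when the buffered window has length 3 and begins with `a`.
With 15 states:
          a    b  
>  S0     S1   S2 
   S1     S3   S4 
   S2     S5   S6 
   S3     S7   S8 
   S4     S9  S10 
   S5    S11  S12 
   S6    S13  S14 
 * S7     S7   S8 
 * S8     S9  S10 
 * S9    S11  S12 
 * S10   S13  S14 
   S11    S7   S8 
   S12    S9  S10 
   S13   S11  S12 
   S14   S13  S14 
(> = start, * = accepting)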